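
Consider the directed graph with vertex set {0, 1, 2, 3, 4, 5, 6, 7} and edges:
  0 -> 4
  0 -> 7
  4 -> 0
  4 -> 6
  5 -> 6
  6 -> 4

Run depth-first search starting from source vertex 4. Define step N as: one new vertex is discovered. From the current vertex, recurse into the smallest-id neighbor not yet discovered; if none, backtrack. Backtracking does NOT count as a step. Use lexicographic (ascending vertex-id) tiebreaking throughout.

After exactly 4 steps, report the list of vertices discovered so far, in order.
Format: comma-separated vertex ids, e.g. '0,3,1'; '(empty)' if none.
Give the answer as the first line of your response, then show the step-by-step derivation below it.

4,0,7,6

step 1: discover 4; path=4; order=4
step 2: discover 0; path=4>0; order=4,0
step 3: discover 7; path=4>0>7; order=4,0,7
step 4: discover 6; path=4>6; order=4,0,7,6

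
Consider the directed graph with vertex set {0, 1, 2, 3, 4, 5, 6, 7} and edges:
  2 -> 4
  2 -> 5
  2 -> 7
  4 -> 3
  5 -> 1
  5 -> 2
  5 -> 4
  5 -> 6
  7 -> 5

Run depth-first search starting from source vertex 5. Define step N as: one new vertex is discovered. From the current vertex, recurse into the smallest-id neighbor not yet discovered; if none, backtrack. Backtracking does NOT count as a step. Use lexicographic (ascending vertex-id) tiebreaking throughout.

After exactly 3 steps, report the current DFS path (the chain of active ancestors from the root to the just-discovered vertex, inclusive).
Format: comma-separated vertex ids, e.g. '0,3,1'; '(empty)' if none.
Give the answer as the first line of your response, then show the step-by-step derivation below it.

5,2

step 1: discover 5; path=5; order=5
step 2: discover 1; path=5>1; order=5,1
step 3: discover 2; path=5>2; order=5,1,2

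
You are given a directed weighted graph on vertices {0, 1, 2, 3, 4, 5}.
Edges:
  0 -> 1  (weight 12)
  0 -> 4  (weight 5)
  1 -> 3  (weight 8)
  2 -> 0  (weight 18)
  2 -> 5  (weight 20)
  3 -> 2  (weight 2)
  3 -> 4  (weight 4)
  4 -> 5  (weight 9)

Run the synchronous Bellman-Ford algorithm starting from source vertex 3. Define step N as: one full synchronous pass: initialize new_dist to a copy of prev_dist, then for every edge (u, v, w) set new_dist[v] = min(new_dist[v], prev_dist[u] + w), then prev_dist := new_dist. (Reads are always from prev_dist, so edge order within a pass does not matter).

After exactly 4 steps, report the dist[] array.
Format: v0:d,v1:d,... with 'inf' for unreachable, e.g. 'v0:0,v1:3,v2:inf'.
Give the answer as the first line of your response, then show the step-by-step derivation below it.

v0:20,v1:32,v2:2,v3:0,v4:4,v5:13

step 1: dist = v0:inf,v1:inf,v2:2,v3:0,v4:4,v5:inf
step 2: dist = v0:20,v1:inf,v2:2,v3:0,v4:4,v5:13
step 3: dist = v0:20,v1:32,v2:2,v3:0,v4:4,v5:13
step 4: dist = v0:20,v1:32,v2:2,v3:0,v4:4,v5:13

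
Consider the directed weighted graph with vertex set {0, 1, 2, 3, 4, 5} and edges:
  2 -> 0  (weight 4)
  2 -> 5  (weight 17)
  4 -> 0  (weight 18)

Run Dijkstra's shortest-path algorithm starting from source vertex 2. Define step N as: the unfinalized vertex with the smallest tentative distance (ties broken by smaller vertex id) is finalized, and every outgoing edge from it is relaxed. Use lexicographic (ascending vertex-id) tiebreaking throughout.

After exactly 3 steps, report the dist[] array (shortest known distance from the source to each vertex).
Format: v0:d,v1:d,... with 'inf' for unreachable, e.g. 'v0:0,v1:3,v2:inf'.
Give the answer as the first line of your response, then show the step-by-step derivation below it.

v0:4,v1:inf,v2:0,v3:inf,v4:inf,v5:17

step 1: dist = v0:4,v1:inf,v2:0,v3:inf,v4:inf,v5:17
step 2: dist = v0:4,v1:inf,v2:0,v3:inf,v4:inf,v5:17
step 3: dist = v0:4,v1:inf,v2:0,v3:inf,v4:inf,v5:17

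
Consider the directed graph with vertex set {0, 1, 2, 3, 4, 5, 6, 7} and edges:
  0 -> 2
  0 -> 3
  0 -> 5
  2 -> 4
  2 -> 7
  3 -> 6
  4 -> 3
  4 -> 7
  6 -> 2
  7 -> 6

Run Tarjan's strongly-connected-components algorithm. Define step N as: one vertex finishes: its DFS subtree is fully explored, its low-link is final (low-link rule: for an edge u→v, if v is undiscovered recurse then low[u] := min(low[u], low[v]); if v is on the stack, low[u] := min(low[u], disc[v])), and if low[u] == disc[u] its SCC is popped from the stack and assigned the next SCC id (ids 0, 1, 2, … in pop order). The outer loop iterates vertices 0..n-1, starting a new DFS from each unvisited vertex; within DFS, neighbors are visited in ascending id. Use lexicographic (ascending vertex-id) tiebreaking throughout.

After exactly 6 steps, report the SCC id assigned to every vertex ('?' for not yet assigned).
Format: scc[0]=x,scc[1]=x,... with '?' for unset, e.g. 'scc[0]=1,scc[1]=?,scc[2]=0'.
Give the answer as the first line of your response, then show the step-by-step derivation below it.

scc[0]=?,scc[1]=?,scc[2]=0,scc[3]=0,scc[4]=0,scc[5]=1,scc[6]=0,scc[7]=0

step 1: low=(low[0]=0,low[1]=?,low[2]=1,low[3]=3,low[4]=2,low[5]=?,low[6]=1,low[7]=?); scc=(scc[0]=?,scc[1]=?,scc[2]=?,scc[3]=?,scc[4]=?,scc[5]=?,scc[6]=?,scc[7]=?)
step 2: low=(low[0]=0,low[1]=?,low[2]=1,low[3]=1,low[4]=2,low[5]=?,low[6]=1,low[7]=?); scc=(scc[0]=?,scc[1]=?,scc[2]=?,scc[3]=?,scc[4]=?,scc[5]=?,scc[6]=?,scc[7]=?)
step 3: low=(low[0]=0,low[1]=?,low[2]=1,low[3]=1,low[4]=1,low[5]=?,low[6]=1,low[7]=4); scc=(scc[0]=?,scc[1]=?,scc[2]=?,scc[3]=?,scc[4]=?,scc[5]=?,scc[6]=?,scc[7]=?)
step 4: low=(low[0]=0,low[1]=?,low[2]=1,low[3]=1,low[4]=1,low[5]=?,low[6]=1,low[7]=4); scc=(scc[0]=?,scc[1]=?,scc[2]=?,scc[3]=?,scc[4]=?,scc[5]=?,scc[6]=?,scc[7]=?)
step 5: low=(low[0]=0,low[1]=?,low[2]=1,low[3]=1,low[4]=1,low[5]=?,low[6]=1,low[7]=4); scc=(scc[0]=?,scc[1]=?,scc[2]=0,scc[3]=0,scc[4]=0,scc[5]=?,scc[6]=0,scc[7]=0)
step 6: low=(low[0]=0,low[1]=?,low[2]=1,low[3]=1,low[4]=1,low[5]=6,low[6]=1,low[7]=4); scc=(scc[0]=?,scc[1]=?,scc[2]=0,scc[3]=0,scc[4]=0,scc[5]=1,scc[6]=0,scc[7]=0)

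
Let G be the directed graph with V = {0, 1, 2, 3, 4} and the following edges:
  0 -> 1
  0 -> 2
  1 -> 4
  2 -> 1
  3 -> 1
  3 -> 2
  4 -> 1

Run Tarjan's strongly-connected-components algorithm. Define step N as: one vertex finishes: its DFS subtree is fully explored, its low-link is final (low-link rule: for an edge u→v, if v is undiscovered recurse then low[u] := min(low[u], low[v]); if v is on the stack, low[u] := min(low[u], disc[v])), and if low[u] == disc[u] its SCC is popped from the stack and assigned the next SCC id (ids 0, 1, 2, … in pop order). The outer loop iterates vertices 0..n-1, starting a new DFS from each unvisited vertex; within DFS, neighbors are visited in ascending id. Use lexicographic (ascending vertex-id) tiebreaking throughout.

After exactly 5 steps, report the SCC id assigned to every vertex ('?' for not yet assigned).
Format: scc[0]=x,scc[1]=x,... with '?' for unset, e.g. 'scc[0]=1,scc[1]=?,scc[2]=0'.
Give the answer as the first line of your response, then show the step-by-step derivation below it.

scc[0]=2,scc[1]=0,scc[2]=1,scc[3]=3,scc[4]=0

step 1: low=(low[0]=0,low[1]=1,low[2]=?,low[3]=?,low[4]=1); scc=(scc[0]=?,scc[1]=?,scc[2]=?,scc[3]=?,scc[4]=?)
step 2: low=(low[0]=0,low[1]=1,low[2]=?,low[3]=?,low[4]=1); scc=(scc[0]=?,scc[1]=0,scc[2]=?,scc[3]=?,scc[4]=0)
step 3: low=(low[0]=0,low[1]=1,low[2]=3,low[3]=?,low[4]=1); scc=(scc[0]=?,scc[1]=0,scc[2]=1,scc[3]=?,scc[4]=0)
step 4: low=(low[0]=0,low[1]=1,low[2]=3,low[3]=?,low[4]=1); scc=(scc[0]=2,scc[1]=0,scc[2]=1,scc[3]=?,scc[4]=0)
step 5: low=(low[0]=0,low[1]=1,low[2]=3,low[3]=4,low[4]=1); scc=(scc[0]=2,scc[1]=0,scc[2]=1,scc[3]=3,scc[4]=0)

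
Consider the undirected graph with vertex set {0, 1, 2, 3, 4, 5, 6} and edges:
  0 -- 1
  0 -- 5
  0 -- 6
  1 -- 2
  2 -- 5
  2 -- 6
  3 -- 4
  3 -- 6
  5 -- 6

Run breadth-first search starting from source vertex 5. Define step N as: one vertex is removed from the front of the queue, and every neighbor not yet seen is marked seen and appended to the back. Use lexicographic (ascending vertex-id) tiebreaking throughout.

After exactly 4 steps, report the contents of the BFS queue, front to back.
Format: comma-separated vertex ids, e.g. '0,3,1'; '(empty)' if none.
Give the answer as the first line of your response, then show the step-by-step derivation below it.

1,3

step 1: dequeue 5; queue=[0,2,6]; order=5
step 2: dequeue 0; queue=[2,6,1]; order=5,0
step 3: dequeue 2; queue=[6,1]; order=5,0,2
step 4: dequeue 6; queue=[1,3]; order=5,0,2,6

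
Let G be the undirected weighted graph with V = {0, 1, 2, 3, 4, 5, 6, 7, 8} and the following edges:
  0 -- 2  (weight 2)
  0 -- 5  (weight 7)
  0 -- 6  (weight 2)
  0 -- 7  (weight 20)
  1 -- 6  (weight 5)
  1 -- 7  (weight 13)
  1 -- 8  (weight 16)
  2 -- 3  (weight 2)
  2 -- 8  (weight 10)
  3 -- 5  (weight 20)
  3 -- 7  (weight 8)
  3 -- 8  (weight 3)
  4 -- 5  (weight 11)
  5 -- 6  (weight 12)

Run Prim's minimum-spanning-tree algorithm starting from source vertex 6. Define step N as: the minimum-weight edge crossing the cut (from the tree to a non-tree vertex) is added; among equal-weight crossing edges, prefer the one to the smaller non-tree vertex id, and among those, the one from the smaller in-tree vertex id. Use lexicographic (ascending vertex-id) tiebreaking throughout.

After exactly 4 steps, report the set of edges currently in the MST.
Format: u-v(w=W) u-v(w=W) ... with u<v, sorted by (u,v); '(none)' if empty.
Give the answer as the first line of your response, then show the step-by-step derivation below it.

0-2(w=2) 0-6(w=2) 2-3(w=2) 3-8(w=3)

step 1: add edge 0-6 (w=2); MST = {0-6(w=2)}
step 2: add edge 0-2 (w=2); MST = {0-2(w=2) 0-6(w=2)}
step 3: add edge 2-3 (w=2); MST = {0-2(w=2) 0-6(w=2) 2-3(w=2)}
step 4: add edge 3-8 (w=3); MST = {0-2(w=2) 0-6(w=2) 2-3(w=2) 3-8(w=3)}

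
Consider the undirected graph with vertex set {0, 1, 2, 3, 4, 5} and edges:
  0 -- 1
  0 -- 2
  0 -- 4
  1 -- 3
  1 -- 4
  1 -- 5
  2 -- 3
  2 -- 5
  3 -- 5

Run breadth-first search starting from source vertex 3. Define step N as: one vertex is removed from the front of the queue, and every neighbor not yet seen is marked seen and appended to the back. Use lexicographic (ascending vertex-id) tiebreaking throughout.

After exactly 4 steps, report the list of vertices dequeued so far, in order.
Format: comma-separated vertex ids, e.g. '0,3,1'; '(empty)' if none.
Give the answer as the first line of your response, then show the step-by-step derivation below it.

3,1,2,5

step 1: dequeue 3; queue=[1,2,5]; order=3
step 2: dequeue 1; queue=[2,5,0,4]; order=3,1
step 3: dequeue 2; queue=[5,0,4]; order=3,1,2
step 4: dequeue 5; queue=[0,4]; order=3,1,2,5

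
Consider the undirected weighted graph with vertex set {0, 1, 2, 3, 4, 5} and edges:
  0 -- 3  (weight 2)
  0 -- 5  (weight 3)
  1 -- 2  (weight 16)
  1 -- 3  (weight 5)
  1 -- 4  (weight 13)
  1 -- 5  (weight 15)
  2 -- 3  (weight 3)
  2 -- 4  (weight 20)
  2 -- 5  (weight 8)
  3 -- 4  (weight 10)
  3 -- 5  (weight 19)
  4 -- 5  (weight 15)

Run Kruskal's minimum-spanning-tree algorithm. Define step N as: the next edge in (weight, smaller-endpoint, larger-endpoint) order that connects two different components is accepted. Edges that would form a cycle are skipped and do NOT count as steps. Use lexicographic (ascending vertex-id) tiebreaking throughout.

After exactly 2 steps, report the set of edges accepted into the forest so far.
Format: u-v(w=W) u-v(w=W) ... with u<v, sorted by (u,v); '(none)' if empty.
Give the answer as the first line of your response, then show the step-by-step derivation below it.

0-3(w=2) 0-5(w=3)

step 1: add edge 0-3 (w=2); MST = {0-3(w=2)}
step 2: add edge 0-5 (w=3); MST = {0-3(w=2) 0-5(w=3)}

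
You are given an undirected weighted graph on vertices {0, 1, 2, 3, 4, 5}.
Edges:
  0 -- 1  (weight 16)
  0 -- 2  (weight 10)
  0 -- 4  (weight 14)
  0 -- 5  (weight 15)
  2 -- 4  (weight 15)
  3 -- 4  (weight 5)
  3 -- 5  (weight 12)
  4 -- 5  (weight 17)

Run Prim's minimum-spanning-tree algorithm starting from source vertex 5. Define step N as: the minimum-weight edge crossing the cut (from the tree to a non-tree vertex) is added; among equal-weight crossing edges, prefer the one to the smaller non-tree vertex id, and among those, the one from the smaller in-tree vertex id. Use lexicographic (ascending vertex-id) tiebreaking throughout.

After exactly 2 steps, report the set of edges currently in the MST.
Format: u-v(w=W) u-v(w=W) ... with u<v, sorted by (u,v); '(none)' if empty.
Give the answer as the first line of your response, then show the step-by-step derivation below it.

3-4(w=5) 3-5(w=12)

step 1: add edge 3-5 (w=12); MST = {3-5(w=12)}
step 2: add edge 3-4 (w=5); MST = {3-4(w=5) 3-5(w=12)}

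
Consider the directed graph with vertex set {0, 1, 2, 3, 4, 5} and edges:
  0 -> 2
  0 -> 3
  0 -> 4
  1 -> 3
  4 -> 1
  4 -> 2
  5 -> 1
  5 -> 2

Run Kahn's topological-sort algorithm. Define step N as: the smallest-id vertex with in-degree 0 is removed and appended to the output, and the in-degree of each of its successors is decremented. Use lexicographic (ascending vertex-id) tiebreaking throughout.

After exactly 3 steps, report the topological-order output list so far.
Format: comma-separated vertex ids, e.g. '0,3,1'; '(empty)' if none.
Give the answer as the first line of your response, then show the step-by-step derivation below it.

0,4,5

step 1: output 0; order=[0]; indeg=(0,2,2,1,0,0)
step 2: output 4; order=[0,4]; indeg=(0,1,1,1,0,0)
step 3: output 5; order=[0,4,5]; indeg=(0,0,0,1,0,0)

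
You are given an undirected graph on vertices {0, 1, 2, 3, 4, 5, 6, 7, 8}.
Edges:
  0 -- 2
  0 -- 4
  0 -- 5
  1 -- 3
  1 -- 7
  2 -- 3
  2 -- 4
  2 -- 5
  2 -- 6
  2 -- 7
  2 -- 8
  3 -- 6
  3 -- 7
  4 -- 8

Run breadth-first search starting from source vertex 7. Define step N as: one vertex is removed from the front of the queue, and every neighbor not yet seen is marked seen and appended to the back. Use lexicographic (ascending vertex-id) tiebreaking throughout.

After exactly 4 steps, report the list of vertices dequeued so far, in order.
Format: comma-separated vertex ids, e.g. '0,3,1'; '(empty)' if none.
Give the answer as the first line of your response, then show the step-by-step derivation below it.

7,1,2,3

step 1: dequeue 7; queue=[1,2,3]; order=7
step 2: dequeue 1; queue=[2,3]; order=7,1
step 3: dequeue 2; queue=[3,0,4,5,6,8]; order=7,1,2
step 4: dequeue 3; queue=[0,4,5,6,8]; order=7,1,2,3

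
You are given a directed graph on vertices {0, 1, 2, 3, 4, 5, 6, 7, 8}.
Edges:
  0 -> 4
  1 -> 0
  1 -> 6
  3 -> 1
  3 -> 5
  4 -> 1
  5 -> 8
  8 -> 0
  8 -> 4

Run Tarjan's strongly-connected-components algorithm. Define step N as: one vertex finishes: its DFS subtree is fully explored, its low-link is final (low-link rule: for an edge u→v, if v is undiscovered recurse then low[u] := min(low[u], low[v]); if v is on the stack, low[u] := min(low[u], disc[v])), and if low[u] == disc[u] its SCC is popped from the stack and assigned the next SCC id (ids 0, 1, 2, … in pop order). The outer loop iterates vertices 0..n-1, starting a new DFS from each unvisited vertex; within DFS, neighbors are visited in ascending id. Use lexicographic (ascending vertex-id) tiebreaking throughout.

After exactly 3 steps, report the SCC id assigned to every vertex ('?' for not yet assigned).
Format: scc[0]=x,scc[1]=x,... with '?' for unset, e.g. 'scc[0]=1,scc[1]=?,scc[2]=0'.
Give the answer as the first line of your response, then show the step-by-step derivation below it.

scc[0]=?,scc[1]=?,scc[2]=?,scc[3]=?,scc[4]=?,scc[5]=?,scc[6]=0,scc[7]=?,scc[8]=?

step 1: low=(low[0]=0,low[1]=0,low[2]=?,low[3]=?,low[4]=1,low[5]=?,low[6]=3,low[7]=?,low[8]=?); scc=(scc[0]=?,scc[1]=?,scc[2]=?,scc[3]=?,scc[4]=?,scc[5]=?,scc[6]=0,scc[7]=?,scc[8]=?)
step 2: low=(low[0]=0,low[1]=0,low[2]=?,low[3]=?,low[4]=1,low[5]=?,low[6]=3,low[7]=?,low[8]=?); scc=(scc[0]=?,scc[1]=?,scc[2]=?,scc[3]=?,scc[4]=?,scc[5]=?,scc[6]=0,scc[7]=?,scc[8]=?)
step 3: low=(low[0]=0,low[1]=0,low[2]=?,low[3]=?,low[4]=0,low[5]=?,low[6]=3,low[7]=?,low[8]=?); scc=(scc[0]=?,scc[1]=?,scc[2]=?,scc[3]=?,scc[4]=?,scc[5]=?,scc[6]=0,scc[7]=?,scc[8]=?)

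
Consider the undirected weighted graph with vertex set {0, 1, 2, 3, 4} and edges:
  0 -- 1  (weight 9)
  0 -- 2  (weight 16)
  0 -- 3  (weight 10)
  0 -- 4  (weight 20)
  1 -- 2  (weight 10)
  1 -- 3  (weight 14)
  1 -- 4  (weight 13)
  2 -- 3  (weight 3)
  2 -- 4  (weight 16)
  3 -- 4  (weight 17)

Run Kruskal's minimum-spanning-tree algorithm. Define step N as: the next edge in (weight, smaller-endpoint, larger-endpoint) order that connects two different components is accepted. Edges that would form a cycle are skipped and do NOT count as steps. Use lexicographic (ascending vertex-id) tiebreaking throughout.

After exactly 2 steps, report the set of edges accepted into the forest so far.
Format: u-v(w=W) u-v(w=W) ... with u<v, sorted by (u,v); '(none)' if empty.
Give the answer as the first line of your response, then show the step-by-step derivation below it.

0-1(w=9) 2-3(w=3)

step 1: add edge 2-3 (w=3); MST = {2-3(w=3)}
step 2: add edge 0-1 (w=9); MST = {0-1(w=9) 2-3(w=3)}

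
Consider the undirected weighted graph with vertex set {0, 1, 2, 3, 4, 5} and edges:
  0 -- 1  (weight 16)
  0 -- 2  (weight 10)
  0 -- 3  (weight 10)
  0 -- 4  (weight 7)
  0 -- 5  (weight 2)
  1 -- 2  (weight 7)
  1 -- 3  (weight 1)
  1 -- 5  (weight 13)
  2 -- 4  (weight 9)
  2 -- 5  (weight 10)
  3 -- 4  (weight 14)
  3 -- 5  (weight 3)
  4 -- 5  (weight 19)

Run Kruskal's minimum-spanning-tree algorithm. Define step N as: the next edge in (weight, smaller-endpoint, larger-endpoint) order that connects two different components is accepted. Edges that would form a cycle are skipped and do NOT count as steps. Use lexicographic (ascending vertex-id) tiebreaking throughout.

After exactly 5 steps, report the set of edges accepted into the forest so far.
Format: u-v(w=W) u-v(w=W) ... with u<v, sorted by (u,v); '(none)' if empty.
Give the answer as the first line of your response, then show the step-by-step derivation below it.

0-4(w=7) 0-5(w=2) 1-2(w=7) 1-3(w=1) 3-5(w=3)

step 1: add edge 1-3 (w=1); MST = {1-3(w=1)}
step 2: add edge 0-5 (w=2); MST = {0-5(w=2) 1-3(w=1)}
step 3: add edge 3-5 (w=3); MST = {0-5(w=2) 1-3(w=1) 3-5(w=3)}
step 4: add edge 0-4 (w=7); MST = {0-4(w=7) 0-5(w=2) 1-3(w=1) 3-5(w=3)}
step 5: add edge 1-2 (w=7); MST = {0-4(w=7) 0-5(w=2) 1-2(w=7) 1-3(w=1) 3-5(w=3)}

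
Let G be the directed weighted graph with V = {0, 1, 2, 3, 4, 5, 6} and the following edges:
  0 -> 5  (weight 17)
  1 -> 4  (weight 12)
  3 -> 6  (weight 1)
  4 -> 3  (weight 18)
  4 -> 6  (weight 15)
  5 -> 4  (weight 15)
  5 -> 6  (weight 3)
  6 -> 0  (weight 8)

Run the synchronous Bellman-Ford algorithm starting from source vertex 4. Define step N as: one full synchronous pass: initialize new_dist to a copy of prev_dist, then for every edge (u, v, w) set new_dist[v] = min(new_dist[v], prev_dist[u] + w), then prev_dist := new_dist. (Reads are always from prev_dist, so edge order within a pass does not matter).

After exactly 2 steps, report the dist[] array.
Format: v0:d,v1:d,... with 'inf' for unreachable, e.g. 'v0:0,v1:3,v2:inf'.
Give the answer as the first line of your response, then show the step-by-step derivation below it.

v0:23,v1:inf,v2:inf,v3:18,v4:0,v5:inf,v6:15

step 1: dist = v0:inf,v1:inf,v2:inf,v3:18,v4:0,v5:inf,v6:15
step 2: dist = v0:23,v1:inf,v2:inf,v3:18,v4:0,v5:inf,v6:15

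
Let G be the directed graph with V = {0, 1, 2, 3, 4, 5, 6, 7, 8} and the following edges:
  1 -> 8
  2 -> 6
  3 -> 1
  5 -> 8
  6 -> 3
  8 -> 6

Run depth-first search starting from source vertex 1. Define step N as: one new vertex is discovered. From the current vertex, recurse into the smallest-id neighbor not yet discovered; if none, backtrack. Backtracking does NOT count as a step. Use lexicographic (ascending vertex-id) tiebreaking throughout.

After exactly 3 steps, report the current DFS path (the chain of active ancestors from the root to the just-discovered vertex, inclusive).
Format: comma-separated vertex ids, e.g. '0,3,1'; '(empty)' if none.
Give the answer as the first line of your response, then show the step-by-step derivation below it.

1,8,6

step 1: discover 1; path=1; order=1
step 2: discover 8; path=1>8; order=1,8
step 3: discover 6; path=1>8>6; order=1,8,6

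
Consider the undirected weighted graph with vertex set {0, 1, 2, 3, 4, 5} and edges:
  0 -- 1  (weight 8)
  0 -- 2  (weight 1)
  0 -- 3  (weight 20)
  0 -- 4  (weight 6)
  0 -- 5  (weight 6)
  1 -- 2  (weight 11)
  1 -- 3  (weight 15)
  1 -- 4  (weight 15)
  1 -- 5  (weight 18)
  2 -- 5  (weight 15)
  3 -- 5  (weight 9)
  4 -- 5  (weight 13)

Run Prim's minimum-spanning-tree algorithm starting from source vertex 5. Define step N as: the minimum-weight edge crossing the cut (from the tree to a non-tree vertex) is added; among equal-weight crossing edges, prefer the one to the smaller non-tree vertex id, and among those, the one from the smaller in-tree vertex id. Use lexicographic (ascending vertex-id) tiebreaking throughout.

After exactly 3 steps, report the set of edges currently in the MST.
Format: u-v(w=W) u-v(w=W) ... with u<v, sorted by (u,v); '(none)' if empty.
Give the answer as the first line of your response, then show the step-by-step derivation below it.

0-2(w=1) 0-4(w=6) 0-5(w=6)

step 1: add edge 0-5 (w=6); MST = {0-5(w=6)}
step 2: add edge 0-2 (w=1); MST = {0-2(w=1) 0-5(w=6)}
step 3: add edge 0-4 (w=6); MST = {0-2(w=1) 0-4(w=6) 0-5(w=6)}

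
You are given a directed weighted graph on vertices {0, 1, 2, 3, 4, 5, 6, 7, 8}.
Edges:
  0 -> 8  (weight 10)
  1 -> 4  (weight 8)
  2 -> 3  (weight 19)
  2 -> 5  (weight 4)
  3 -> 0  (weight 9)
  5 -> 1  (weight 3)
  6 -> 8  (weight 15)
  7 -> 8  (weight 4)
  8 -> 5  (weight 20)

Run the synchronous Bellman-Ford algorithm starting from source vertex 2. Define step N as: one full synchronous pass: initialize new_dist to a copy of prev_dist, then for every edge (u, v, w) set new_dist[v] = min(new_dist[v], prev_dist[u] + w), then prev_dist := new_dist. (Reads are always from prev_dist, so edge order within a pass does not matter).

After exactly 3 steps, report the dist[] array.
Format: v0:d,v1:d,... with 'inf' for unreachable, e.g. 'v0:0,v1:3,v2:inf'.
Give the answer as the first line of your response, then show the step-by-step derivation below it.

v0:28,v1:7,v2:0,v3:19,v4:15,v5:4,v6:inf,v7:inf,v8:38

step 1: dist = v0:inf,v1:inf,v2:0,v3:19,v4:inf,v5:4,v6:inf,v7:inf,v8:inf
step 2: dist = v0:28,v1:7,v2:0,v3:19,v4:inf,v5:4,v6:inf,v7:inf,v8:inf
step 3: dist = v0:28,v1:7,v2:0,v3:19,v4:15,v5:4,v6:inf,v7:inf,v8:38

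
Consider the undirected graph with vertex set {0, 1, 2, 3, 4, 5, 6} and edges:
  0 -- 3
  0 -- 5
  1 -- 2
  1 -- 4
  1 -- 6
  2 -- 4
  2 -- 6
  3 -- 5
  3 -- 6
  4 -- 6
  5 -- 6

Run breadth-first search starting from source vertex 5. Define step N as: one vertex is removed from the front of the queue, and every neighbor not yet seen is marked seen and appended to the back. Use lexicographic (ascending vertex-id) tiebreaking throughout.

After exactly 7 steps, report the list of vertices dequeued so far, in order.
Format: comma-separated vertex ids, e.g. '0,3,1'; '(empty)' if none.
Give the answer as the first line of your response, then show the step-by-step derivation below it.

5,0,3,6,1,2,4

step 1: dequeue 5; queue=[0,3,6]; order=5
step 2: dequeue 0; queue=[3,6]; order=5,0
step 3: dequeue 3; queue=[6]; order=5,0,3
step 4: dequeue 6; queue=[1,2,4]; order=5,0,3,6
step 5: dequeue 1; queue=[2,4]; order=5,0,3,6,1
step 6: dequeue 2; queue=[4]; order=5,0,3,6,1,2
step 7: dequeue 4; queue=[(empty)]; order=5,0,3,6,1,2,4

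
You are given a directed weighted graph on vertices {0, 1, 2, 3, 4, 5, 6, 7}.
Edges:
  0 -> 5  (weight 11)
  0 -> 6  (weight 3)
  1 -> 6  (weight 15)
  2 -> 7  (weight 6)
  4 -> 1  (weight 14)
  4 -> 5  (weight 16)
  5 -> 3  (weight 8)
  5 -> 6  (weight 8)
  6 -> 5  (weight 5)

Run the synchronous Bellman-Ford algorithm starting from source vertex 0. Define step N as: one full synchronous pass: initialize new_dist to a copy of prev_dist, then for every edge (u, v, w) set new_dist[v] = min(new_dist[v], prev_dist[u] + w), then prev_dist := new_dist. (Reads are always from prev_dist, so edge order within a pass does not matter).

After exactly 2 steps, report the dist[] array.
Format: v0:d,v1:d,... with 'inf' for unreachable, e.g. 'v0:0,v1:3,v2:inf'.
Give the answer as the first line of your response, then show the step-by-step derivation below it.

v0:0,v1:inf,v2:inf,v3:19,v4:inf,v5:8,v6:3,v7:inf

step 1: dist = v0:0,v1:inf,v2:inf,v3:inf,v4:inf,v5:11,v6:3,v7:inf
step 2: dist = v0:0,v1:inf,v2:inf,v3:19,v4:inf,v5:8,v6:3,v7:inf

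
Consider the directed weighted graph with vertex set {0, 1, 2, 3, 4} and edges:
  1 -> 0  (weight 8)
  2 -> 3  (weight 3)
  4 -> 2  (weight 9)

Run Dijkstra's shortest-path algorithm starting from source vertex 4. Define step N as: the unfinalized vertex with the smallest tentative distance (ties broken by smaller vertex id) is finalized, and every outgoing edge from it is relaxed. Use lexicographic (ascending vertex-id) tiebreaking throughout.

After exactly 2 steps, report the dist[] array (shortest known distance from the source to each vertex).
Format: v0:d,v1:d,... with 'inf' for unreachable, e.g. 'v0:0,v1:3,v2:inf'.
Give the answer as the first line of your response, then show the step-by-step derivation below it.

v0:inf,v1:inf,v2:9,v3:12,v4:0

step 1: dist = v0:inf,v1:inf,v2:9,v3:inf,v4:0
step 2: dist = v0:inf,v1:inf,v2:9,v3:12,v4:0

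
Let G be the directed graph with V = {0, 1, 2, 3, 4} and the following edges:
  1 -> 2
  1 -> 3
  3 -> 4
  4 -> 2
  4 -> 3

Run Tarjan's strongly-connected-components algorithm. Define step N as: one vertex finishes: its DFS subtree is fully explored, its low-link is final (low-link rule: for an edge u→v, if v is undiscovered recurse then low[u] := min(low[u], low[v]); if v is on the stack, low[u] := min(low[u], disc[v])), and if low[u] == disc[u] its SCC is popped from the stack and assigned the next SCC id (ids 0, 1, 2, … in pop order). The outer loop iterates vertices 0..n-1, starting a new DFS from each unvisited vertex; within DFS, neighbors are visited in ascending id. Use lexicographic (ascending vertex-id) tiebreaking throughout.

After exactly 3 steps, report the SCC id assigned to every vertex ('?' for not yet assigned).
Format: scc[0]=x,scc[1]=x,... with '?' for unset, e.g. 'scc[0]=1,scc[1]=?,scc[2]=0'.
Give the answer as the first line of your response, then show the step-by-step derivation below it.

scc[0]=0,scc[1]=?,scc[2]=1,scc[3]=?,scc[4]=?

step 1: low=(low[0]=0,low[1]=?,low[2]=?,low[3]=?,low[4]=?); scc=(scc[0]=0,scc[1]=?,scc[2]=?,scc[3]=?,scc[4]=?)
step 2: low=(low[0]=0,low[1]=1,low[2]=2,low[3]=?,low[4]=?); scc=(scc[0]=0,scc[1]=?,scc[2]=1,scc[3]=?,scc[4]=?)
step 3: low=(low[0]=0,low[1]=1,low[2]=2,low[3]=3,low[4]=3); scc=(scc[0]=0,scc[1]=?,scc[2]=1,scc[3]=?,scc[4]=?)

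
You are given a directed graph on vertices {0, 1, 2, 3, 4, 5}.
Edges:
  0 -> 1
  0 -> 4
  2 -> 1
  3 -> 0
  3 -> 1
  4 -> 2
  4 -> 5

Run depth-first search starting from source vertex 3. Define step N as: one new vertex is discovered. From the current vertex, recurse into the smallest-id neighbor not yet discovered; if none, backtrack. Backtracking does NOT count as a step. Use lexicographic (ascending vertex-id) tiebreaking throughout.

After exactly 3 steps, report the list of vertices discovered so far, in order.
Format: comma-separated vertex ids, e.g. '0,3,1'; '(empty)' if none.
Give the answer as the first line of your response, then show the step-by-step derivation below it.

3,0,1

step 1: discover 3; path=3; order=3
step 2: discover 0; path=3>0; order=3,0
step 3: discover 1; path=3>0>1; order=3,0,1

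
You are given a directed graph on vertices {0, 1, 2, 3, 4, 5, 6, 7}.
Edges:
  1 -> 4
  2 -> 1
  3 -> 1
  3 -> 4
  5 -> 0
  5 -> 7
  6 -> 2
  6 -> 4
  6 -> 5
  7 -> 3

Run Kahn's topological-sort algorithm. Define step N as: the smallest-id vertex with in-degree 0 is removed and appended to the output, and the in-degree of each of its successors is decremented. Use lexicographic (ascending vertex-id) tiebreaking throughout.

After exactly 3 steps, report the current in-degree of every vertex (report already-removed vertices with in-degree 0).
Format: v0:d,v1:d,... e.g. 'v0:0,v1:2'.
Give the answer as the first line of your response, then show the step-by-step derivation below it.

v0:0,v1:1,v2:0,v3:1,v4:2,v5:0,v6:0,v7:0

step 1: output 6; order=[6]; indeg=(1,2,0,1,2,0,0,1)
step 2: output 2; order=[6,2]; indeg=(1,1,0,1,2,0,0,1)
step 3: output 5; order=[6,2,5]; indeg=(0,1,0,1,2,0,0,0)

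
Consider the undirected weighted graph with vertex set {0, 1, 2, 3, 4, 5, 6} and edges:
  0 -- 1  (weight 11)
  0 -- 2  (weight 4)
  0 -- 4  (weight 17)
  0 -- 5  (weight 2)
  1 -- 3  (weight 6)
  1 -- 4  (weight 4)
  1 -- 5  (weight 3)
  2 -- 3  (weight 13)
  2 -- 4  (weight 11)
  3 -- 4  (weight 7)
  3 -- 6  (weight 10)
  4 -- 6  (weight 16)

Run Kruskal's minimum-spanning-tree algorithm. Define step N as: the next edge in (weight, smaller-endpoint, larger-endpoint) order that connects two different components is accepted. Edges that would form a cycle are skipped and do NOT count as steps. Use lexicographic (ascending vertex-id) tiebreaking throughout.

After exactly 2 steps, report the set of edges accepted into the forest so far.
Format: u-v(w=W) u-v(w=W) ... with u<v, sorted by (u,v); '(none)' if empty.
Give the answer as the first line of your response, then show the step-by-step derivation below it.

0-5(w=2) 1-5(w=3)

step 1: add edge 0-5 (w=2); MST = {0-5(w=2)}
step 2: add edge 1-5 (w=3); MST = {0-5(w=2) 1-5(w=3)}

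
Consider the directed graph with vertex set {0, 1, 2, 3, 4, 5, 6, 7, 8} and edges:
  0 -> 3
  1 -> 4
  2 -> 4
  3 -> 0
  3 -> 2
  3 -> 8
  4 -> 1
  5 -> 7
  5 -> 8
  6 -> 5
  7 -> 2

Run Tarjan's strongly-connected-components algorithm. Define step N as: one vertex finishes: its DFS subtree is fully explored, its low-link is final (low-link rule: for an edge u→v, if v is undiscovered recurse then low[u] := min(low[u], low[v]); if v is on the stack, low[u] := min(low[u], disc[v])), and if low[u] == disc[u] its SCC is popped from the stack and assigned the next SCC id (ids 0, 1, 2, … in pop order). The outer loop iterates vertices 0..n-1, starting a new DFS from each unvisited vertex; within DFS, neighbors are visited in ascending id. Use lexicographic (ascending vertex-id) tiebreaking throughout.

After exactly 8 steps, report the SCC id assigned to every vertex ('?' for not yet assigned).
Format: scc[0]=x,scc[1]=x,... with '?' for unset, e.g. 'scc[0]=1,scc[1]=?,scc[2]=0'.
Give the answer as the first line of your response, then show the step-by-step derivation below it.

scc[0]=3,scc[1]=0,scc[2]=1,scc[3]=3,scc[4]=0,scc[5]=5,scc[6]=?,scc[7]=4,scc[8]=2

step 1: low=(low[0]=0,low[1]=3,low[2]=2,low[3]=0,low[4]=3,low[5]=?,low[6]=?,low[7]=?,low[8]=?); scc=(scc[0]=?,scc[1]=?,scc[2]=?,scc[3]=?,scc[4]=?,scc[5]=?,scc[6]=?,scc[7]=?,scc[8]=?)
step 2: low=(low[0]=0,low[1]=3,low[2]=2,low[3]=0,low[4]=3,low[5]=?,low[6]=?,low[7]=?,low[8]=?); scc=(scc[0]=?,scc[1]=0,scc[2]=?,scc[3]=?,scc[4]=0,scc[5]=?,scc[6]=?,scc[7]=?,scc[8]=?)
step 3: low=(low[0]=0,low[1]=3,low[2]=2,low[3]=0,low[4]=3,low[5]=?,low[6]=?,low[7]=?,low[8]=?); scc=(scc[0]=?,scc[1]=0,scc[2]=1,scc[3]=?,scc[4]=0,scc[5]=?,scc[6]=?,scc[7]=?,scc[8]=?)
step 4: low=(low[0]=0,low[1]=3,low[2]=2,low[3]=0,low[4]=3,low[5]=?,low[6]=?,low[7]=?,low[8]=5); scc=(scc[0]=?,scc[1]=0,scc[2]=1,scc[3]=?,scc[4]=0,scc[5]=?,scc[6]=?,scc[7]=?,scc[8]=2)
step 5: low=(low[0]=0,low[1]=3,low[2]=2,low[3]=0,low[4]=3,low[5]=?,low[6]=?,low[7]=?,low[8]=5); scc=(scc[0]=?,scc[1]=0,scc[2]=1,scc[3]=?,scc[4]=0,scc[5]=?,scc[6]=?,scc[7]=?,scc[8]=2)
step 6: low=(low[0]=0,low[1]=3,low[2]=2,low[3]=0,low[4]=3,low[5]=?,low[6]=?,low[7]=?,low[8]=5); scc=(scc[0]=3,scc[1]=0,scc[2]=1,scc[3]=3,scc[4]=0,scc[5]=?,scc[6]=?,scc[7]=?,scc[8]=2)
step 7: low=(low[0]=0,low[1]=3,low[2]=2,low[3]=0,low[4]=3,low[5]=6,low[6]=?,low[7]=7,low[8]=5); scc=(scc[0]=3,scc[1]=0,scc[2]=1,scc[3]=3,scc[4]=0,scc[5]=?,scc[6]=?,scc[7]=4,scc[8]=2)
step 8: low=(low[0]=0,low[1]=3,low[2]=2,low[3]=0,low[4]=3,low[5]=6,low[6]=?,low[7]=7,low[8]=5); scc=(scc[0]=3,scc[1]=0,scc[2]=1,scc[3]=3,scc[4]=0,scc[5]=5,scc[6]=?,scc[7]=4,scc[8]=2)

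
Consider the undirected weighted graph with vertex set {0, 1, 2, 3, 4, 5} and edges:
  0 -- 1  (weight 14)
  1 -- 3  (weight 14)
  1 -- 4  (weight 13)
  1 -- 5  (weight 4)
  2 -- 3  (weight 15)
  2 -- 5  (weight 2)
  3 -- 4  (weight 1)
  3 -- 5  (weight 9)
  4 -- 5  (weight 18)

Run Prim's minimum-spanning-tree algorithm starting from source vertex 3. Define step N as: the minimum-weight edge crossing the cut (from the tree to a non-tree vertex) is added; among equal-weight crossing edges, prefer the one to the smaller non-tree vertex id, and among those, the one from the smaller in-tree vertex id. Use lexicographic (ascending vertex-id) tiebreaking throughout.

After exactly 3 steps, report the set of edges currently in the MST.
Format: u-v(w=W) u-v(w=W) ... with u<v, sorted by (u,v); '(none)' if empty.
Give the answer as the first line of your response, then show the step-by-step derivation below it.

2-5(w=2) 3-4(w=1) 3-5(w=9)

step 1: add edge 3-4 (w=1); MST = {3-4(w=1)}
step 2: add edge 3-5 (w=9); MST = {3-4(w=1) 3-5(w=9)}
step 3: add edge 2-5 (w=2); MST = {2-5(w=2) 3-4(w=1) 3-5(w=9)}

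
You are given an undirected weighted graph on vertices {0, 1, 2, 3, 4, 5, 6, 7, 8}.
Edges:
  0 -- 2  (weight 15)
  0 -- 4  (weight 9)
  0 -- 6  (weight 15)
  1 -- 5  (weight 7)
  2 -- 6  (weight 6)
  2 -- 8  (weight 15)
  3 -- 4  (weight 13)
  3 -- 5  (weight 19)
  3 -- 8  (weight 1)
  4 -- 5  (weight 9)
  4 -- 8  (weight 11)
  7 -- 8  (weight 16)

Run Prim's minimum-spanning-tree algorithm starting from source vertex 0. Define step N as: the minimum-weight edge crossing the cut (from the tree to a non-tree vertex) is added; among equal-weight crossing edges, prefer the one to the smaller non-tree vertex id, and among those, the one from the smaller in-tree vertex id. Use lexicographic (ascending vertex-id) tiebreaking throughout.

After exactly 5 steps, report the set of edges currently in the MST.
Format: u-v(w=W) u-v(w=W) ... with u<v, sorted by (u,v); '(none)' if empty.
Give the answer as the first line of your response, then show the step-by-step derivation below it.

0-4(w=9) 1-5(w=7) 3-8(w=1) 4-5(w=9) 4-8(w=11)

step 1: add edge 0-4 (w=9); MST = {0-4(w=9)}
step 2: add edge 4-5 (w=9); MST = {0-4(w=9) 4-5(w=9)}
step 3: add edge 1-5 (w=7); MST = {0-4(w=9) 1-5(w=7) 4-5(w=9)}
step 4: add edge 4-8 (w=11); MST = {0-4(w=9) 1-5(w=7) 4-5(w=9) 4-8(w=11)}
step 5: add edge 3-8 (w=1); MST = {0-4(w=9) 1-5(w=7) 3-8(w=1) 4-5(w=9) 4-8(w=11)}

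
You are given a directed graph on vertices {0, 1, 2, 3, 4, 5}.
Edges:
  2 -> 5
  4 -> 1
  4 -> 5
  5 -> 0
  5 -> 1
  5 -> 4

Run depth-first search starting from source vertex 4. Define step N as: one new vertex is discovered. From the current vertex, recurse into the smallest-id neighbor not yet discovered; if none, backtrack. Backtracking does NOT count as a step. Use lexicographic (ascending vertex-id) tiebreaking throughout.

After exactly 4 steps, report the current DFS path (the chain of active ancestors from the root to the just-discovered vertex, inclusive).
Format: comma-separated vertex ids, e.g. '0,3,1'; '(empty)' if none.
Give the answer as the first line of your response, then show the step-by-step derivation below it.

4,5,0

step 1: discover 4; path=4; order=4
step 2: discover 1; path=4>1; order=4,1
step 3: discover 5; path=4>5; order=4,1,5
step 4: discover 0; path=4>5>0; order=4,1,5,0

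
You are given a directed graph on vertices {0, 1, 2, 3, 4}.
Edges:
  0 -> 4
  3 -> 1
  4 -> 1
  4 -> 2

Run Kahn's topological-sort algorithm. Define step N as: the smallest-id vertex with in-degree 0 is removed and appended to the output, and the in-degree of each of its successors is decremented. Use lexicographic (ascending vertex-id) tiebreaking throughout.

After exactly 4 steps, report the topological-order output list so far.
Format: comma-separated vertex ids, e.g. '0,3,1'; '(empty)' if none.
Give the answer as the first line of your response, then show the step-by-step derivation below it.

0,3,4,1

step 1: output 0; order=[0]; indeg=(0,2,1,0,0)
step 2: output 3; order=[0,3]; indeg=(0,1,1,0,0)
step 3: output 4; order=[0,3,4]; indeg=(0,0,0,0,0)
step 4: output 1; order=[0,3,4,1]; indeg=(0,0,0,0,0)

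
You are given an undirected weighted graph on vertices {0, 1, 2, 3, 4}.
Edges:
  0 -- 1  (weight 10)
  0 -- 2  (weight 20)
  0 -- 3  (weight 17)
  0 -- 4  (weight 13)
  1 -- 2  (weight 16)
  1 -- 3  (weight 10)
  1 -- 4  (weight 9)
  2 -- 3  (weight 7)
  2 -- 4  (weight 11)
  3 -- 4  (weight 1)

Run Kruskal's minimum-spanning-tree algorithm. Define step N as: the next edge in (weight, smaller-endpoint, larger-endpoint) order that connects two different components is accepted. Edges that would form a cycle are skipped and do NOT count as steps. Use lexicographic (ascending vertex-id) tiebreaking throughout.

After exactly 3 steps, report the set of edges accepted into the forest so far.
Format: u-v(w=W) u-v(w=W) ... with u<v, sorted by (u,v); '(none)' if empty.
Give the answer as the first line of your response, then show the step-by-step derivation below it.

1-4(w=9) 2-3(w=7) 3-4(w=1)

step 1: add edge 3-4 (w=1); MST = {3-4(w=1)}
step 2: add edge 2-3 (w=7); MST = {2-3(w=7) 3-4(w=1)}
step 3: add edge 1-4 (w=9); MST = {1-4(w=9) 2-3(w=7) 3-4(w=1)}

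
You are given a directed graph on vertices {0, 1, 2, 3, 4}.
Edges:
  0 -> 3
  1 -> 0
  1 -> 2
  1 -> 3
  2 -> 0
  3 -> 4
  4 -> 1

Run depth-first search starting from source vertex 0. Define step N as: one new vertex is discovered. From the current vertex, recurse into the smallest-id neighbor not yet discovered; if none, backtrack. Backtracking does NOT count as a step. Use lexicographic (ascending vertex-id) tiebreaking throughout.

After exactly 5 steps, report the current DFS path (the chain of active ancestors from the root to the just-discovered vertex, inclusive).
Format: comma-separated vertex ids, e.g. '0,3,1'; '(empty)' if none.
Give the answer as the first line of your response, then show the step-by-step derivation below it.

0,3,4,1,2

step 1: discover 0; path=0; order=0
step 2: discover 3; path=0>3; order=0,3
step 3: discover 4; path=0>3>4; order=0,3,4
step 4: discover 1; path=0>3>4>1; order=0,3,4,1
step 5: discover 2; path=0>3>4>1>2; order=0,3,4,1,2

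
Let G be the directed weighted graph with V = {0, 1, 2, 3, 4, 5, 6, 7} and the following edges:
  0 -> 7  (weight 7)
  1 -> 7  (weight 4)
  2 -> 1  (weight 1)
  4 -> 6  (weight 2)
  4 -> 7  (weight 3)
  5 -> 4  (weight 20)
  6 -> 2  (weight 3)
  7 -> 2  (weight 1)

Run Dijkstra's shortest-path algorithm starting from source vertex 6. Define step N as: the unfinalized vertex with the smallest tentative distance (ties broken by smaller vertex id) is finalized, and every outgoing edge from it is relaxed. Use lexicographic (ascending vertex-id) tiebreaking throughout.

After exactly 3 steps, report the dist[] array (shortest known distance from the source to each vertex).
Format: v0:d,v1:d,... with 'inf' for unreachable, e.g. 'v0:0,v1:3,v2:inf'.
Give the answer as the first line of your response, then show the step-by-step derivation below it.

v0:inf,v1:4,v2:3,v3:inf,v4:inf,v5:inf,v6:0,v7:8

step 1: dist = v0:inf,v1:inf,v2:3,v3:inf,v4:inf,v5:inf,v6:0,v7:inf
step 2: dist = v0:inf,v1:4,v2:3,v3:inf,v4:inf,v5:inf,v6:0,v7:inf
step 3: dist = v0:inf,v1:4,v2:3,v3:inf,v4:inf,v5:inf,v6:0,v7:8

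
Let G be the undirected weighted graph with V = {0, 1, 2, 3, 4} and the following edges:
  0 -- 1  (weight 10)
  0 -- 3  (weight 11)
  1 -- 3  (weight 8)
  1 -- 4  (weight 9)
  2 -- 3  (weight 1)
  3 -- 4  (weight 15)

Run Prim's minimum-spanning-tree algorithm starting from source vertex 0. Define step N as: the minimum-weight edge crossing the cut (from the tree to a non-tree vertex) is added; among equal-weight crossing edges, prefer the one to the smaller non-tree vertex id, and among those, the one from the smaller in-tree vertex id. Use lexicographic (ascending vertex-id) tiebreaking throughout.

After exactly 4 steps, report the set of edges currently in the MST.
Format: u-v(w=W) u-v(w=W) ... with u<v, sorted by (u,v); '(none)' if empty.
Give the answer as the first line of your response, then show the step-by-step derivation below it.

0-1(w=10) 1-3(w=8) 1-4(w=9) 2-3(w=1)

step 1: add edge 0-1 (w=10); MST = {0-1(w=10)}
step 2: add edge 1-3 (w=8); MST = {0-1(w=10) 1-3(w=8)}
step 3: add edge 2-3 (w=1); MST = {0-1(w=10) 1-3(w=8) 2-3(w=1)}
step 4: add edge 1-4 (w=9); MST = {0-1(w=10) 1-3(w=8) 1-4(w=9) 2-3(w=1)}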